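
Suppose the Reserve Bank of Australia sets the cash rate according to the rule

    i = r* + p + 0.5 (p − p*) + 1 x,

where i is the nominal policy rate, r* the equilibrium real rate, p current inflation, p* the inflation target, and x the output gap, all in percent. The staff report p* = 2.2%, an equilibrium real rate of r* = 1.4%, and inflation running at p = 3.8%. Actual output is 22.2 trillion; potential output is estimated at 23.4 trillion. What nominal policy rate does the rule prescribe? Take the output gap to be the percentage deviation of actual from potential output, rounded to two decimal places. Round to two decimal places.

0.87%

Output gap = 100 × (22.2 − 23.4) / 23.4 = -5.13%.
i = 1.40 + 3.80 + 0.5 × (3.80 − 2.20) + 1 × (-5.13)
   = 1.40 + 3.8 + 0.8 − 5.13 = 0.87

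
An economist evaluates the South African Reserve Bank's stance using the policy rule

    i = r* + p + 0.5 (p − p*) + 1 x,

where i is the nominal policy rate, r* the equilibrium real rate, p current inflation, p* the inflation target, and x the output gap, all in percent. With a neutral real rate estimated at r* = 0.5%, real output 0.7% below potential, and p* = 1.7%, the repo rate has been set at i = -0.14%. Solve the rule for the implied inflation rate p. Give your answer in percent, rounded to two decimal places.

Output 0.7% below potential → x = -0.7.
Collecting p: i = r* + (1 + 0.5) p − 0.5 p* + 1 x
1.5 p = -0.14 − 0.5 + 0.5 × 1.7 − 1 × (-0.7) = 0.91
p = 0.91 / 1.5 = 0.61

0.61%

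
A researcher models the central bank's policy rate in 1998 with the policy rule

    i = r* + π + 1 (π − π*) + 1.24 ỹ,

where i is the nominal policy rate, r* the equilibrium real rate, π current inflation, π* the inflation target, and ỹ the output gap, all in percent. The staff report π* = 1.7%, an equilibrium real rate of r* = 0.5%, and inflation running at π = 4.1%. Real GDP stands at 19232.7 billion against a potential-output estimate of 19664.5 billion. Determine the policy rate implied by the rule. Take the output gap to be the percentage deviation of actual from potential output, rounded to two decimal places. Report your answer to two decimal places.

4.27%

Output gap = 100 × (19232.7 − 19664.5) / 19664.5 = -2.20%.
i = 0.50 + 4.10 + 1 × (4.10 − 1.70) + 1.24 × (-2.20)
   = 0.50 + 4.1 + 2.4 − 2.728 = 4.27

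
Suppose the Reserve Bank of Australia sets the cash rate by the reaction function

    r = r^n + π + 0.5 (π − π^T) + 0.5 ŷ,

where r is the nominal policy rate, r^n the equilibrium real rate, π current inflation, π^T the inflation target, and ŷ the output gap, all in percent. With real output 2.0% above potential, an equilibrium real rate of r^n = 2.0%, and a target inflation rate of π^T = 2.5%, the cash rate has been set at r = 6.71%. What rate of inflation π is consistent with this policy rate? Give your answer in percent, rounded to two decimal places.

3.31%

Output 2.0% above potential → ŷ = 2.0.
Collecting π: r = r^n + (1 + 0.5) π − 0.5 π^T + 0.5 ŷ
1.5 π = 6.71 − 2.0 + 0.5 × 2.5 − 0.5 × 2.0 = 4.96
π = 4.96 / 1.5 = 3.31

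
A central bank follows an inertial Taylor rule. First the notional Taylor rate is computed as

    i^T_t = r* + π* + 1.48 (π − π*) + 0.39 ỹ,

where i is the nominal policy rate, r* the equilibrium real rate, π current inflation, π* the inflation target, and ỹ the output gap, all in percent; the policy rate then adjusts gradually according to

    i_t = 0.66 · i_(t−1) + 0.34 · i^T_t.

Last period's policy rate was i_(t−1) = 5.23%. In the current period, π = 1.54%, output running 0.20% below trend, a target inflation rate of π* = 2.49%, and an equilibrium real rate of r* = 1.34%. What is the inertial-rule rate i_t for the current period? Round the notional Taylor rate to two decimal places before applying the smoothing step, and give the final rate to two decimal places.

Output 0.20% below potential → ỹ = -0.20.
i^T_t = 1.34 + 2.49 + 1.48 × (1.54 − 2.49) + 0.39 × (-0.20)
   = 1.34 + 2.49 − 1.406 − 0.078 = 2.35
i_t = 0.66 × 5.23 + 0.34 × 2.35 = 3.4518 + 0.799 = 4.25

4.25%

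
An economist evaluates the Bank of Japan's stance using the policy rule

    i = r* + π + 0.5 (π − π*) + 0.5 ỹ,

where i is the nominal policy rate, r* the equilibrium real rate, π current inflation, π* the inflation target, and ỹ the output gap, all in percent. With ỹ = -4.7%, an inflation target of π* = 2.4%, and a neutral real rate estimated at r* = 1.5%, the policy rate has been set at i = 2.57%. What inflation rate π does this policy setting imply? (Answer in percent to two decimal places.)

Collecting π: i = r* + (1 + 0.5) π − 0.5 π* + 0.5 ỹ
1.5 π = 2.57 − 1.5 + 0.5 × 2.4 − 0.5 × (-4.7) = 4.62
π = 4.62 / 1.5 = 3.08

3.08%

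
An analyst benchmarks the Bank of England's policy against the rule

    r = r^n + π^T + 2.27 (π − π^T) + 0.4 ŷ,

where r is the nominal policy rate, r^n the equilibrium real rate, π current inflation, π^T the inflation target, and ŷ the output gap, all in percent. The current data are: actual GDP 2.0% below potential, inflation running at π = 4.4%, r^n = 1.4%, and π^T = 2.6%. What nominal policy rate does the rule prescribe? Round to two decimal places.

Output 2.0% below potential → ŷ = -2.0.
r = 1.4 + 2.6 + 2.27 × (4.4 − 2.6) + 0.4 × (-2.0)
   = 1.4 + 2.6 + 4.086 − 0.8 = 7.29

7.29%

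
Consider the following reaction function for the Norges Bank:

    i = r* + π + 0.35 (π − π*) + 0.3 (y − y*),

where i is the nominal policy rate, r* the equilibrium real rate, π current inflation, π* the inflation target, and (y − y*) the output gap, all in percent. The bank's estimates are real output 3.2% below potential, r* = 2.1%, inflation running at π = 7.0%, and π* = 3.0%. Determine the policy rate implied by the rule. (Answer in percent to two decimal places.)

9.54%

Output 3.2% below potential → (y − y*) = -3.2.
i = 2.1 + 7.0 + 0.35 × (7.0 − 3.0) + 0.3 × (-3.2)
   = 2.1 + 7 + 1.4 − 0.96 = 9.54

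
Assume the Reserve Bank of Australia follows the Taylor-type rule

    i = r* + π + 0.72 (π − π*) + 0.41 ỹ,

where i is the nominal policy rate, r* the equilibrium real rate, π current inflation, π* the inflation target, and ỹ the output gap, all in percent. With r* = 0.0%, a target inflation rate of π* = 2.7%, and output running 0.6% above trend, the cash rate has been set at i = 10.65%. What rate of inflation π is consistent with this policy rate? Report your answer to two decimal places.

Output 0.6% above potential → ỹ = 0.6.
Collecting π: i = r* + (1 + 0.72) π − 0.72 π* + 0.41 ỹ
1.72 π = 10.65 − 0.0 + 0.72 × 2.7 − 0.41 × 0.6 = 12.348
π = 12.348 / 1.72 = 7.18

7.18%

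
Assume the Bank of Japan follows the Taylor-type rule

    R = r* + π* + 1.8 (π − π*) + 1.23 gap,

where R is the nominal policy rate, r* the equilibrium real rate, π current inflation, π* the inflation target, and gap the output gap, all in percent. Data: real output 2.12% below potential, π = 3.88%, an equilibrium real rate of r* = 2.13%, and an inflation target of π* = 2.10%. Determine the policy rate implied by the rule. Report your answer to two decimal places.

4.83%

Output 2.12% below potential → gap = -2.12.
R = 2.13 + 2.10 + 1.8 × (3.88 − 2.10) + 1.23 × (-2.12)
   = 2.13 + 2.1 + 3.204 − 2.6076 = 4.83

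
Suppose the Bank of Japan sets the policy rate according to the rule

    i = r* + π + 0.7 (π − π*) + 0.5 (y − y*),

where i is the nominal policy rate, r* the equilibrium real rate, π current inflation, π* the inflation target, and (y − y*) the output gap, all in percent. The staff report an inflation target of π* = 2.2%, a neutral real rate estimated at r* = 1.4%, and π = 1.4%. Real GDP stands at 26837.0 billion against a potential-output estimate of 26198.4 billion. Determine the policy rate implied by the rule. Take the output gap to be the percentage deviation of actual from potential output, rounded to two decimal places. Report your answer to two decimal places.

3.46%

Output gap = 100 × (26837.0 − 26198.4) / 26198.4 = 2.44%.
i = 1.40 + 1.40 + 0.7 × (1.40 − 2.20) + 0.5 × 2.44
   = 1.40 + 1.4 − 0.56 + 1.22 = 3.46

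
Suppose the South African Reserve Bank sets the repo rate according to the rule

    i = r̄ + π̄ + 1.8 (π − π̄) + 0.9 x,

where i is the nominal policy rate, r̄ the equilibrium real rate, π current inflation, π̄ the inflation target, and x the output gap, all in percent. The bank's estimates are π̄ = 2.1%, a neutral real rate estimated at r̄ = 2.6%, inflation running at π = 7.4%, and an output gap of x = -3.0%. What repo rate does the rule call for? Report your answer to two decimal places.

i = 2.6 + 2.1 + 1.8 × (7.4 − 2.1) + 0.9 × (-3.0)
   = 2.6 + 2.1 + 9.54 − 2.7 = 11.54

11.54%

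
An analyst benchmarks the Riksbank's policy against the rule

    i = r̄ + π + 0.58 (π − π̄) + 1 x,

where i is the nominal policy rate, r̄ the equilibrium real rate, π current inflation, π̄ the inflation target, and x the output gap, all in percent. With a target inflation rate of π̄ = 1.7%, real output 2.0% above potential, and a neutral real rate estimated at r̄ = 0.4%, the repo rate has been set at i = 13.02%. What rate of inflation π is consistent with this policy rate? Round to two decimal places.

Output 2.0% above potential → x = 2.0.
Collecting π: i = r̄ + (1 + 0.58) π − 0.58 π̄ + 1 x
1.58 π = 13.02 − 0.4 + 0.58 × 1.7 − 1 × 2.0 = 11.606
π = 11.606 / 1.58 = 7.35

7.35%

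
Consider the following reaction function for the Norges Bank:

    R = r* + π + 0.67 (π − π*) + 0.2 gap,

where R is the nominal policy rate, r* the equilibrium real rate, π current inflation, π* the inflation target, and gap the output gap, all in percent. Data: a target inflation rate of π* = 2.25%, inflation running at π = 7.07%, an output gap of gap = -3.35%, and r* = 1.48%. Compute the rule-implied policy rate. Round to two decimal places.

11.11%

R = 1.48 + 7.07 + 0.67 × (7.07 − 2.25) + 0.2 × (-3.35)
   = 1.48 + 7.07 + 3.2294 − 0.67 = 11.11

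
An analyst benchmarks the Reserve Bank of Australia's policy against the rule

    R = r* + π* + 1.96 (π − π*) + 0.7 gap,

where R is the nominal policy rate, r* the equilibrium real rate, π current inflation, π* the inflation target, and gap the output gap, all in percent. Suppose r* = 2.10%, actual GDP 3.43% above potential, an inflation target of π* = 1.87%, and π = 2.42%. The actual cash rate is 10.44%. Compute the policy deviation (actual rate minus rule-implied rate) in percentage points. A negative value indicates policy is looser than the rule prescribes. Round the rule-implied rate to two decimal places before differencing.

2.99 pp

Output 3.43% above potential → gap = 3.43.
R = 2.10 + 1.87 + 1.96 × (2.42 − 1.87) + 0.7 × 3.43
   = 2.10 + 1.87 + 1.078 + 2.401 = 7.45
Deviation = 10.44 − 7.45 = 2.99 pp.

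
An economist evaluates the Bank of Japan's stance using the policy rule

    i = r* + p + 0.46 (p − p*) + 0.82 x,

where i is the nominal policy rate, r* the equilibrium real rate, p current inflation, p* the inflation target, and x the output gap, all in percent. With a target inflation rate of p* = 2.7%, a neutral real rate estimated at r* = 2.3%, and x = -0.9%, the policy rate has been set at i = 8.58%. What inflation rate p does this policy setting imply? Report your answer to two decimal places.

Collecting p: i = r* + (1 + 0.46) p − 0.46 p* + 0.82 x
1.46 p = 8.58 − 2.3 + 0.46 × 2.7 − 0.82 × (-0.9) = 8.26
p = 8.26 / 1.46 = 5.66

5.66%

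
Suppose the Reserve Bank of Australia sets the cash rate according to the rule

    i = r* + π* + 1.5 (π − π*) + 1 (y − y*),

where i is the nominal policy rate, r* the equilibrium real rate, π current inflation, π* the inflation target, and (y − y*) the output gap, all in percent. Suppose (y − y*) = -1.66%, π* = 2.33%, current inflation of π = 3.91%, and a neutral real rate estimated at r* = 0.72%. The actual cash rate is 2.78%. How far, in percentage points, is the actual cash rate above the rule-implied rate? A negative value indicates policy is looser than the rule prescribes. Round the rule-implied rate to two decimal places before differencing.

i = 0.72 + 2.33 + 1.5 × (3.91 − 2.33) + 1 × (-1.66)
   = 0.72 + 2.33 + 2.37 − 1.66 = 3.76
Deviation = 2.78 − 3.76 = -0.98 pp.

-0.98 pp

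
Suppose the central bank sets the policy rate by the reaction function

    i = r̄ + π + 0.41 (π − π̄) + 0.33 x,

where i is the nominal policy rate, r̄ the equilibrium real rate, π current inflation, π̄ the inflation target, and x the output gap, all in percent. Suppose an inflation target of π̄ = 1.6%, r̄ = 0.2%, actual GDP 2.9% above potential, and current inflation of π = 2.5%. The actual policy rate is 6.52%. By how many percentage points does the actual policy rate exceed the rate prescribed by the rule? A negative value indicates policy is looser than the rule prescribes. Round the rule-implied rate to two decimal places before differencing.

2.49 pp

Output 2.9% above potential → x = 2.9.
i = 0.2 + 2.5 + 0.41 × (2.5 − 1.6) + 0.33 × 2.9
   = 0.2 + 2.5 + 0.369 + 0.957 = 4.03
Deviation = 6.52 − 4.03 = 2.49 pp.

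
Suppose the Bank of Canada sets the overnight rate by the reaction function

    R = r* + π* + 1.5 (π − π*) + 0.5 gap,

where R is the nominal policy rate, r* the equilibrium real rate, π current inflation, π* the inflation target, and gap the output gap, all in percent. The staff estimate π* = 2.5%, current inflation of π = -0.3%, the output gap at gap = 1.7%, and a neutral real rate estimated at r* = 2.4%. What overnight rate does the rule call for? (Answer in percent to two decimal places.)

1.55%

R = 2.4 + 2.5 + 1.5 × (-0.3 − 2.5) + 0.5 × 1.7
   = 2.4 + 2.5 − 4.2 + 0.85 = 1.55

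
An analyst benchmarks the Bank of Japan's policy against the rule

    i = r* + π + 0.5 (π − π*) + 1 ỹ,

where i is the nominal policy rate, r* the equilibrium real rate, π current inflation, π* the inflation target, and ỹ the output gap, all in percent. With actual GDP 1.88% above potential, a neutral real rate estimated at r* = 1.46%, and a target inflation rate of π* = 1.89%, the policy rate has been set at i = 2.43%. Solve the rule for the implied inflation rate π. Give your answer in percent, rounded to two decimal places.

Output 1.88% above potential → ỹ = 1.88.
Collecting π: i = r* + (1 + 0.5) π − 0.5 π* + 1 ỹ
1.5 π = 2.43 − 1.46 + 0.5 × 1.89 − 1 × 1.88 = 0.035
π = 0.035 / 1.5 = 0.02

0.02%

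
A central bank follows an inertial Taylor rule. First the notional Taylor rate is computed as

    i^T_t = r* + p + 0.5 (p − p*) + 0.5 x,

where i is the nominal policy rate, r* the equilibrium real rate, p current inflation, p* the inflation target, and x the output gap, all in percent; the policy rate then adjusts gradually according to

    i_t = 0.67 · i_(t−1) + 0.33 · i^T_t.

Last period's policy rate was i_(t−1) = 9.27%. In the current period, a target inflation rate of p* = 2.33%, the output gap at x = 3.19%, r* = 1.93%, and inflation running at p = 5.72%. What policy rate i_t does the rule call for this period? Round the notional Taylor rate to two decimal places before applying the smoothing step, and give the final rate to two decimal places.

9.82%

i^T_t = 1.93 + 5.72 + 0.5 × (5.72 − 2.33) + 0.5 × 3.19
   = 1.93 + 5.72 + 1.695 + 1.595 = 10.94
i_t = 0.67 × 9.27 + 0.33 × 10.94 = 6.2109 + 3.6102 = 9.82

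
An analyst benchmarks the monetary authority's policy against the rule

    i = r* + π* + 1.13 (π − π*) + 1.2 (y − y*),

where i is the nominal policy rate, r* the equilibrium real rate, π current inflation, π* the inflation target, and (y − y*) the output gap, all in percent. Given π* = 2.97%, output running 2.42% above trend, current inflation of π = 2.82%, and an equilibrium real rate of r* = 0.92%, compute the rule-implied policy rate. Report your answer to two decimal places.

6.62%

Output 2.42% above potential → (y − y*) = 2.42.
i = 0.92 + 2.97 + 1.13 × (2.82 − 2.97) + 1.2 × 2.42
   = 0.92 + 2.97 − 0.1695 + 2.904 = 6.62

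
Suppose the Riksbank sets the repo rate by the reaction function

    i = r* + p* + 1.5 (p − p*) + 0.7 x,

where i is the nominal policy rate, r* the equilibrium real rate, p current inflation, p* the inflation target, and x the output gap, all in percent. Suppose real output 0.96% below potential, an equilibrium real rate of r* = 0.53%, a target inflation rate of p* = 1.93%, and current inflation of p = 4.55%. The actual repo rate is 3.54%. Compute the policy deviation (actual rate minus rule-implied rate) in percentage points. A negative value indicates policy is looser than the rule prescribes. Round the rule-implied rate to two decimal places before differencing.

Output 0.96% below potential → x = -0.96.
i = 0.53 + 1.93 + 1.5 × (4.55 − 1.93) + 0.7 × (-0.96)
   = 0.53 + 1.93 + 3.93 − 0.672 = 5.72
Deviation = 3.54 − 5.72 = -2.18 pp.

-2.18 pp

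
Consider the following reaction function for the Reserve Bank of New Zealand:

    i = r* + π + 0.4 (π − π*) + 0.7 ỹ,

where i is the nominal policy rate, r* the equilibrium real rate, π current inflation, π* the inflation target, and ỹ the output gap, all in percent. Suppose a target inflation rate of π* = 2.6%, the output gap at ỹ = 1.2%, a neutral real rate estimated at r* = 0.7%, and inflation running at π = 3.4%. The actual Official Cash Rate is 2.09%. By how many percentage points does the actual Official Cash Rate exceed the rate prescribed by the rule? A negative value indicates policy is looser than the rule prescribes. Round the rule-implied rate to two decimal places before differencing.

-3.17 pp

i = 0.7 + 3.4 + 0.4 × (3.4 − 2.6) + 0.7 × 1.2
   = 0.7 + 3.4 + 0.32 + 0.84 = 5.26
Deviation = 2.09 − 5.26 = -3.17 pp.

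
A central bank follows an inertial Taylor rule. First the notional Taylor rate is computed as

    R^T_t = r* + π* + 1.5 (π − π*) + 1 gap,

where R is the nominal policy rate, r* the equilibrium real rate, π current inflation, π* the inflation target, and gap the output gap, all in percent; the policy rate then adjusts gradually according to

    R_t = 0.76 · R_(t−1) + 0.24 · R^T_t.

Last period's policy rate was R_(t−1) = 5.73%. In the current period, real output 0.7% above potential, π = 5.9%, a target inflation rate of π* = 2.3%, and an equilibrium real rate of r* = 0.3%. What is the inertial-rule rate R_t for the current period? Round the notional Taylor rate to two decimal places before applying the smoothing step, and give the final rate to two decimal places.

Output 0.7% above potential → gap = 0.7.
R^T_t = 0.3 + 2.3 + 1.5 × (5.9 − 2.3) + 1 × 0.7
   = 0.3 + 2.3 + 5.4 + 0.7 = 8.70
R_t = 0.76 × 5.73 + 0.24 × 8.70 = 4.3548 + 2.088 = 6.44

6.44%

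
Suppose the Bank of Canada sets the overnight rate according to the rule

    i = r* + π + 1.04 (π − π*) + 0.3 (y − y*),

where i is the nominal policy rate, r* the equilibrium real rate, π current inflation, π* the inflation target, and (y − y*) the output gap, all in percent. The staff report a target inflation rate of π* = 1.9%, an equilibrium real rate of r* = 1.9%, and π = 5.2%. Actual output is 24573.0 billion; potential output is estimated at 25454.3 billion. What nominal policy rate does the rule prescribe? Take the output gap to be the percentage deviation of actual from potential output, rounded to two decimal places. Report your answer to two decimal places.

9.49%

Output gap = 100 × (24573.0 − 25454.3) / 25454.3 = -3.46%.
i = 1.90 + 5.20 + 1.04 × (5.20 − 1.90) + 0.3 × (-3.46)
   = 1.90 + 5.2 + 3.432 − 1.038 = 9.49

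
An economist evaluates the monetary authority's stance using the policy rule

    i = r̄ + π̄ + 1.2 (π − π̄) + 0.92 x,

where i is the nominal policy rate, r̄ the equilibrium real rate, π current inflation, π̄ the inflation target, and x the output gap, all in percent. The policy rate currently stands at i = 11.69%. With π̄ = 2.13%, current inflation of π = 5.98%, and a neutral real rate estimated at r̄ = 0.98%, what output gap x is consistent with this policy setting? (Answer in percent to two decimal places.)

0.92 x = 11.69 − 0.98 − 2.13 − 1.2 × (5.98 − 2.13) = 3.96
x = 3.96 / 0.92 = 4.30

4.30%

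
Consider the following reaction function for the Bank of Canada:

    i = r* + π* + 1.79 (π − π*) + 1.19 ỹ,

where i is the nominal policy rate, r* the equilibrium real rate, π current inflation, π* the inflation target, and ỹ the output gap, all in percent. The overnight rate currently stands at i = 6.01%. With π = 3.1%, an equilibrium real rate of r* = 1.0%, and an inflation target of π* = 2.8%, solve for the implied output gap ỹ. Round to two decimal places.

1.19 ỹ = 6.01 − 1.0 − 2.8 − 1.79 × (3.1 − 2.8) = 1.673
ỹ = 1.673 / 1.19 = 1.41

1.41%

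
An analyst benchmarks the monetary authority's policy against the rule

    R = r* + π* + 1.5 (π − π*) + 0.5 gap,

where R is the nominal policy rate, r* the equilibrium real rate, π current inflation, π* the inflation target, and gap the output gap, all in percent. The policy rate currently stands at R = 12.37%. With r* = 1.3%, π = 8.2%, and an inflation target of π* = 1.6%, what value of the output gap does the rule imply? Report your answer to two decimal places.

0.5 gap = 12.37 − 1.3 − 1.6 − 1.5 × (8.2 − 1.6) = -0.43
gap = -0.43 / 0.5 = -0.86

-0.86%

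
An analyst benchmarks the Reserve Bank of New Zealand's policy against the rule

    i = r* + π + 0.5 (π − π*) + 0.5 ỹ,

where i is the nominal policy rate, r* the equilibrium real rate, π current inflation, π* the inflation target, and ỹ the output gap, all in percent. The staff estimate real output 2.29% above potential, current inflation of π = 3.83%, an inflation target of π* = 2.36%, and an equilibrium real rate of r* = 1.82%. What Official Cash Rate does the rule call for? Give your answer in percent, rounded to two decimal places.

7.53%

Output 2.29% above potential → ỹ = 2.29.
i = 1.82 + 3.83 + 0.5 × (3.83 − 2.36) + 0.5 × 2.29
   = 1.82 + 3.83 + 0.735 + 1.145 = 7.53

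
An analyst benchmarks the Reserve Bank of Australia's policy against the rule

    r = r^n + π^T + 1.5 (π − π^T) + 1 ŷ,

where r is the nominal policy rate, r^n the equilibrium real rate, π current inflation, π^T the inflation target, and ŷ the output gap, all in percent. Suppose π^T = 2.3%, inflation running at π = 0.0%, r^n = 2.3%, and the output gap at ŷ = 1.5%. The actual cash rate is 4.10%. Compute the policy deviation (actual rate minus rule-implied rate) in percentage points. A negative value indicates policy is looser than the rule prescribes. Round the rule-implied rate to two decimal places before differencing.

1.45 pp

r = 2.3 + 2.3 + 1.5 × (0.0 − 2.3) + 1 × 1.5
   = 2.3 + 2.3 − 3.45 + 1.5 = 2.65
Deviation = 4.10 − 2.65 = 1.45 pp.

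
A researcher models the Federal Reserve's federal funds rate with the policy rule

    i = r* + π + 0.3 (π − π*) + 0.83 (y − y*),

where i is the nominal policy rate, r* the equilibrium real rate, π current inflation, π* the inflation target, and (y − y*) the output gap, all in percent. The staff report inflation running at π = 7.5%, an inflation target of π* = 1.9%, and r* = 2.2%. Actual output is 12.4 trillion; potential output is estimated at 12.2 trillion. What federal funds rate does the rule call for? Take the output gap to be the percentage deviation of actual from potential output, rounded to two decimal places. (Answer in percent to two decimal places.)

12.74%

Output gap = 100 × (12.4 − 12.2) / 12.2 = 1.64%.
i = 2.20 + 7.50 + 0.3 × (7.50 − 1.90) + 0.83 × 1.64
   = 2.20 + 7.5 + 1.68 + 1.3612 = 12.74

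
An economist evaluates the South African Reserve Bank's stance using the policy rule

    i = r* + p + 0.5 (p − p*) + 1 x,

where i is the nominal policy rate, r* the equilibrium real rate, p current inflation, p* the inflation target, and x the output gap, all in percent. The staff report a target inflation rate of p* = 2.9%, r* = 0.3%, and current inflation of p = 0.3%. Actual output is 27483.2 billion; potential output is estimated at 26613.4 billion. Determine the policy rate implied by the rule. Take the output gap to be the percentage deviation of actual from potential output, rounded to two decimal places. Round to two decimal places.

Output gap = 100 × (27483.2 − 26613.4) / 26613.4 = 3.27%.
i = 0.30 + 0.30 + 0.5 × (0.30 − 2.90) + 1 × 3.27
   = 0.30 + 0.3 − 1.3 + 3.27 = 2.57

2.57%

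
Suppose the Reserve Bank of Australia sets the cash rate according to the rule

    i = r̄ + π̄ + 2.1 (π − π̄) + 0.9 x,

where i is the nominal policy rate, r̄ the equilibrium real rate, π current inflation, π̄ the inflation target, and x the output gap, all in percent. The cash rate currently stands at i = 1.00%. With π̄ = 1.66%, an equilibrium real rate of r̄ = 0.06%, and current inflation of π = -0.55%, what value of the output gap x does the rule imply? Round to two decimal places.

4.36%

0.9 x = 1.00 − 0.06 − 1.66 − 2.1 × ((-0.55) − 1.66) = 3.921
x = 3.921 / 0.9 = 4.36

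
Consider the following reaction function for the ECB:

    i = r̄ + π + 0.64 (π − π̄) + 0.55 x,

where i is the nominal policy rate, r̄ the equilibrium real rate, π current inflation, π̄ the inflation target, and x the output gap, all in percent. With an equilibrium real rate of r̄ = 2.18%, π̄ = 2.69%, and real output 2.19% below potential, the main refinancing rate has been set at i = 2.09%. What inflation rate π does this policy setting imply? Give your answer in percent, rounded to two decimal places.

Output 2.19% below potential → x = -2.19.
Collecting π: i = r̄ + (1 + 0.64) π − 0.64 π̄ + 0.55 x
1.64 π = 2.09 − 2.18 + 0.64 × 2.69 − 0.55 × (-2.19) = 2.8361
π = 2.8361 / 1.64 = 1.73

1.73%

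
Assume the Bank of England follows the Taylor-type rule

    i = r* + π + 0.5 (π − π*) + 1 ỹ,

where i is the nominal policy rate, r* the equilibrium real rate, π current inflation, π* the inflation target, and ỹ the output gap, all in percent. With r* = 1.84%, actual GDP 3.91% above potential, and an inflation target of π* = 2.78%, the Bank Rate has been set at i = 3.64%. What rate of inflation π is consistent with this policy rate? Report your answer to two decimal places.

-0.48%

Output 3.91% above potential → ỹ = 3.91.
Collecting π: i = r* + (1 + 0.5) π − 0.5 π* + 1 ỹ
1.5 π = 3.64 − 1.84 + 0.5 × 2.78 − 1 × 3.91 = -0.72
π = -0.72 / 1.5 = -0.48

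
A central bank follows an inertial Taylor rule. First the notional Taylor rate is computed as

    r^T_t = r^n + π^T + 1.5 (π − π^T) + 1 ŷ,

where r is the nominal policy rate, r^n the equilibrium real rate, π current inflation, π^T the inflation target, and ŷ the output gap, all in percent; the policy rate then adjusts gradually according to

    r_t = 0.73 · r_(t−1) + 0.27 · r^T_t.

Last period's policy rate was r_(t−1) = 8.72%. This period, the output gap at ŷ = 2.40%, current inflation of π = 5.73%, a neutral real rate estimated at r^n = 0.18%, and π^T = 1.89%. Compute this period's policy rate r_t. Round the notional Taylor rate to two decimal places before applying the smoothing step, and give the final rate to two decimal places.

r^T_t = 0.18 + 1.89 + 1.5 × (5.73 − 1.89) + 1 × 2.40
   = 0.18 + 1.89 + 5.76 + 2.4 = 10.23
r_t = 0.73 × 8.72 + 0.27 × 10.23 = 6.3656 + 2.7621 = 9.13

9.13%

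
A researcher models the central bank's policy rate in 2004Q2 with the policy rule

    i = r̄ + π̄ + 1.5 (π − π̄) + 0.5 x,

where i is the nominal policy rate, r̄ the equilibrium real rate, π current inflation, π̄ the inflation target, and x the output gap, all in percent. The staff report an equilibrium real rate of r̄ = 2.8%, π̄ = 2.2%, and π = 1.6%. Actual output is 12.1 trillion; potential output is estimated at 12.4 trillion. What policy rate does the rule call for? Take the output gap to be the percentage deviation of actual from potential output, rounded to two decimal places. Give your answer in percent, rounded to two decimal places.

2.89%

Output gap = 100 × (12.1 − 12.4) / 12.4 = -2.42%.
i = 2.80 + 2.20 + 1.5 × (1.60 − 2.20) + 0.5 × (-2.42)
   = 2.80 + 2.2 − 0.9 − 1.21 = 2.89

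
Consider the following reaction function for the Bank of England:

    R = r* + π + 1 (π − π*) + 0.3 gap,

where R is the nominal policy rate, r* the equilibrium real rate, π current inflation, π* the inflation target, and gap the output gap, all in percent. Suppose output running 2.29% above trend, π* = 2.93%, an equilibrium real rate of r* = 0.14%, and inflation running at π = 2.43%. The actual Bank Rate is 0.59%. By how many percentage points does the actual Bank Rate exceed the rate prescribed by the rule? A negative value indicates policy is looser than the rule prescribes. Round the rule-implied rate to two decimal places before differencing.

-2.17 pp

Output 2.29% above potential → gap = 2.29.
R = 0.14 + 2.43 + 1 × (2.43 − 2.93) + 0.3 × 2.29
   = 0.14 + 2.43 − 0.5 + 0.687 = 2.76
Deviation = 0.59 − 2.76 = -2.17 pp.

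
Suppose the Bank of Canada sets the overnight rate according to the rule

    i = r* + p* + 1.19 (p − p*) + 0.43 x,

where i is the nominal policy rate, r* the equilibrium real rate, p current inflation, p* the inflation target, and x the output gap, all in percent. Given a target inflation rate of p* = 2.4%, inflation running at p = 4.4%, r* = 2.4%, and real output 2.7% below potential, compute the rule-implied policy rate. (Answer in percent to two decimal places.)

Output 2.7% below potential → x = -2.7.
i = 2.4 + 2.4 + 1.19 × (4.4 − 2.4) + 0.43 × (-2.7)
   = 2.4 + 2.4 + 2.38 − 1.161 = 6.02

6.02%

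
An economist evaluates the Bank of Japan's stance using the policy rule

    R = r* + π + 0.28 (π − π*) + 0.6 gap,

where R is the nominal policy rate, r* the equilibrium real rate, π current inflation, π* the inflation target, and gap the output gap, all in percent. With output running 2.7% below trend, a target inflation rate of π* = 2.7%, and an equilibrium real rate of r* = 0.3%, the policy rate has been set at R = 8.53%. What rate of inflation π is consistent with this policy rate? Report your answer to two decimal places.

Output 2.7% below potential → gap = -2.7.
Collecting π: R = r* + (1 + 0.28) π − 0.28 π* + 0.6 gap
1.28 π = 8.53 − 0.3 + 0.28 × 2.7 − 0.6 × (-2.7) = 10.606
π = 10.606 / 1.28 = 8.29

8.29%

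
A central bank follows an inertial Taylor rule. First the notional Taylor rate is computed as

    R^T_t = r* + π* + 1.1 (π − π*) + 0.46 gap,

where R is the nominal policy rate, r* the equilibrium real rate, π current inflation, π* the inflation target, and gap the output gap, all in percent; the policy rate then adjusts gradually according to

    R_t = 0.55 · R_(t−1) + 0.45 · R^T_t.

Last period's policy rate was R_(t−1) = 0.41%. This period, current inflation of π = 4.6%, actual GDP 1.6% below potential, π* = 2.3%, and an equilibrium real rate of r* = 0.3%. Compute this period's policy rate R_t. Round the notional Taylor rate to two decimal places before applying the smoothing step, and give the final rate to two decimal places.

Output 1.6% below potential → gap = -1.6.
R^T_t = 0.3 + 2.3 + 1.1 × (4.6 − 2.3) + 0.46 × (-1.6)
   = 0.3 + 2.3 + 2.53 − 0.736 = 4.39
R_t = 0.55 × 0.41 + 0.45 × 4.39 = 0.2255 + 1.9755 = 2.20

2.20%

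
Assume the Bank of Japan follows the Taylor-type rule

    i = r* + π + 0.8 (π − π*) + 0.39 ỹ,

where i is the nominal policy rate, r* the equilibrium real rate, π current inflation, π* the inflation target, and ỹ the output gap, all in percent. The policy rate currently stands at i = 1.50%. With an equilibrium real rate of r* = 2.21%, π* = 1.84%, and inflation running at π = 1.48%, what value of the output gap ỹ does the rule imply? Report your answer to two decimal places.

0.39 ỹ = 1.50 − 2.21 − 1.48 − 0.8 × (1.48 − 1.84) = -1.902
ỹ = -1.902 / 0.39 = -4.88

-4.88%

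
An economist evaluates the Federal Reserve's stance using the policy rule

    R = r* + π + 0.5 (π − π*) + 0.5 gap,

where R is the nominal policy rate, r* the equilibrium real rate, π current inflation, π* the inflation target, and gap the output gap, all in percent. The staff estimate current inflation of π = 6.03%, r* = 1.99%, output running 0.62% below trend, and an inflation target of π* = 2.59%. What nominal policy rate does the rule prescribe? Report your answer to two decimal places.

9.43%

Output 0.62% below potential → gap = -0.62.
R = 1.99 + 6.03 + 0.5 × (6.03 − 2.59) + 0.5 × (-0.62)
   = 1.99 + 6.03 + 1.72 − 0.31 = 9.43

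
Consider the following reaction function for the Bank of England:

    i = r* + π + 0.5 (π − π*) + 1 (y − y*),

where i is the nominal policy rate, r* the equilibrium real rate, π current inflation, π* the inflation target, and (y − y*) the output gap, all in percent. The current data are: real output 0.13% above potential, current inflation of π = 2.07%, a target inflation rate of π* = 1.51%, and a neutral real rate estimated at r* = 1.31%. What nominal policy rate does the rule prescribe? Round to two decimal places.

Output 0.13% above potential → (y − y*) = 0.13.
i = 1.31 + 2.07 + 0.5 × (2.07 − 1.51) + 1 × 0.13
   = 1.31 + 2.07 + 0.28 + 0.13 = 3.79

3.79%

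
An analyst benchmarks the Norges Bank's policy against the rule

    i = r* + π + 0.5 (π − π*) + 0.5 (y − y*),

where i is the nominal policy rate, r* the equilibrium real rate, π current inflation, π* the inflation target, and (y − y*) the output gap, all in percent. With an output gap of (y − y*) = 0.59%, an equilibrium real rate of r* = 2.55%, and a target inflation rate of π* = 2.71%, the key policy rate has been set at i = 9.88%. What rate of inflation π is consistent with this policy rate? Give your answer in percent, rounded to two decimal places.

Collecting π: i = r* + (1 + 0.5) π − 0.5 π* + 0.5 (y − y*)
1.5 π = 9.88 − 2.55 + 0.5 × 2.71 − 0.5 × 0.59 = 8.39
π = 8.39 / 1.5 = 5.59

5.59%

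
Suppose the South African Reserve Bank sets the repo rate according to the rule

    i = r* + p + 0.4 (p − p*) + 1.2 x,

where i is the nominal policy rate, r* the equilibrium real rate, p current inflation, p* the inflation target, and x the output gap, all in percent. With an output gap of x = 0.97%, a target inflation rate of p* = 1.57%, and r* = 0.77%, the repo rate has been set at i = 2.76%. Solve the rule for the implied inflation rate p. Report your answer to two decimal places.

Collecting p: i = r* + (1 + 0.4) p − 0.4 p* + 1.2 x
1.4 p = 2.76 − 0.77 + 0.4 × 1.57 − 1.2 × 0.97 = 1.454
p = 1.454 / 1.4 = 1.04

1.04%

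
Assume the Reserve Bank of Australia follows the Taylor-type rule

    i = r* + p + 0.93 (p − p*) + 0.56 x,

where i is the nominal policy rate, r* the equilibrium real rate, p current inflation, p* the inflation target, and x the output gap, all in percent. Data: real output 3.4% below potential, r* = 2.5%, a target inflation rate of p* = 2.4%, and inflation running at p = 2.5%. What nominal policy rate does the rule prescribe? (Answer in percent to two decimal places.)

Output 3.4% below potential → x = -3.4.
i = 2.5 + 2.5 + 0.93 × (2.5 − 2.4) + 0.56 × (-3.4)
   = 2.5 + 2.5 + 0.093 − 1.904 = 3.19

3.19%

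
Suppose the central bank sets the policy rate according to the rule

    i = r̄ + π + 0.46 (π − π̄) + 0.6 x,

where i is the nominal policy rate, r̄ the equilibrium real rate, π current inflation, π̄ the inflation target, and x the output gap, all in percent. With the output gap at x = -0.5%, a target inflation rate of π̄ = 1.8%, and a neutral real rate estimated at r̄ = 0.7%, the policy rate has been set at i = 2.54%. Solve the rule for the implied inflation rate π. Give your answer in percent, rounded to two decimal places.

Collecting π: i = r̄ + (1 + 0.46) π − 0.46 π̄ + 0.6 x
1.46 π = 2.54 − 0.7 + 0.46 × 1.8 − 0.6 × (-0.5) = 2.968
π = 2.968 / 1.46 = 2.03

2.03%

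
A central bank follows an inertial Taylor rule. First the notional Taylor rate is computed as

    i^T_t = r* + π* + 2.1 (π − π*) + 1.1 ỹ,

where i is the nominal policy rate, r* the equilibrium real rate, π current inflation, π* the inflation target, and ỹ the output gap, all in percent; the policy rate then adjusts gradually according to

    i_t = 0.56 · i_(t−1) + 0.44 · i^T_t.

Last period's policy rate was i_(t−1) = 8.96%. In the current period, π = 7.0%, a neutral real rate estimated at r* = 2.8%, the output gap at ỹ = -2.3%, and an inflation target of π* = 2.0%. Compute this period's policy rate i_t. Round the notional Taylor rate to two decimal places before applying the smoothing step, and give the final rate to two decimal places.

i^T_t = 2.8 + 2.0 + 2.1 × (7.0 − 2.0) + 1.1 × (-2.3)
   = 2.8 + 2 + 10.5 − 2.53 = 12.77
i_t = 0.56 × 8.96 + 0.44 × 12.77 = 5.0176 + 5.6188 = 10.64

10.64%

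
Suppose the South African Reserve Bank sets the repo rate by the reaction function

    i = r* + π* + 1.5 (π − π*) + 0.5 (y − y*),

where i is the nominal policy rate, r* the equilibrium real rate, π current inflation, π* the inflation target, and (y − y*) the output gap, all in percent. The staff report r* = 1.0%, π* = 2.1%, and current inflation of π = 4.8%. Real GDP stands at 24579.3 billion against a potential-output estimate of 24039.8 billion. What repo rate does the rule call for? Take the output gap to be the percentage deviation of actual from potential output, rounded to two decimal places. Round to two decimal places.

8.27%

Output gap = 100 × (24579.3 − 24039.8) / 24039.8 = 2.24%.
i = 1.00 + 2.10 + 1.5 × (4.80 − 2.10) + 0.5 × 2.24
   = 1.00 + 2.1 + 4.05 + 1.12 = 8.27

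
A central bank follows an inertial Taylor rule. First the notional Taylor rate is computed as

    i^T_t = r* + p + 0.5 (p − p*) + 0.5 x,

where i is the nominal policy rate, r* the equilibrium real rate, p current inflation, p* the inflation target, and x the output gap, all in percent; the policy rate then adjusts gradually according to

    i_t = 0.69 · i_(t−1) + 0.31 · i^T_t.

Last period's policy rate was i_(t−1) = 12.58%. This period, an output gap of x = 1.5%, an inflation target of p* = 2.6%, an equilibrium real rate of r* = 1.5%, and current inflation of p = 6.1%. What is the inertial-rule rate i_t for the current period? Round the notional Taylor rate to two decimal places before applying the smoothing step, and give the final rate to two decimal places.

i^T_t = 1.5 + 6.1 + 0.5 × (6.1 − 2.6) + 0.5 × 1.5
   = 1.5 + 6.1 + 1.75 + 0.75 = 10.10
i_t = 0.69 × 12.58 + 0.31 × 10.10 = 8.6802 + 3.131 = 11.81

11.81%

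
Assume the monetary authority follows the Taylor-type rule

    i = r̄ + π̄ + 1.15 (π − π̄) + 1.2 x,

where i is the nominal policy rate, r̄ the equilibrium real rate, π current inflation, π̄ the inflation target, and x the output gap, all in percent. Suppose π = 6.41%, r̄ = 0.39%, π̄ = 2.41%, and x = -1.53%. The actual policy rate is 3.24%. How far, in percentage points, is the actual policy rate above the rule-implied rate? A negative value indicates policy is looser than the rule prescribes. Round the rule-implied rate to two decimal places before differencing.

i = 0.39 + 2.41 + 1.15 × (6.41 − 2.41) + 1.2 × (-1.53)
   = 0.39 + 2.41 + 4.6 − 1.836 = 5.56
Deviation = 3.24 − 5.56 = -2.32 pp.

-2.32 pp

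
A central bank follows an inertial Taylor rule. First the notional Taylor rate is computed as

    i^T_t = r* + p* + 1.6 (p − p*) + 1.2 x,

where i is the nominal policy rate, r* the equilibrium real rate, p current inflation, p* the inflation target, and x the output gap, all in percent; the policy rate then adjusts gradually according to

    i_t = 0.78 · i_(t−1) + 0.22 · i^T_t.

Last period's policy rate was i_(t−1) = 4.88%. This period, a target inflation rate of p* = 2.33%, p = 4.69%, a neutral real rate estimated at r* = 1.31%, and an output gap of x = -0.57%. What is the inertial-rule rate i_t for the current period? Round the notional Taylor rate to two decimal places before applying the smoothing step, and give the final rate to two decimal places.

5.29%

i^T_t = 1.31 + 2.33 + 1.6 × (4.69 − 2.33) + 1.2 × (-0.57)
   = 1.31 + 2.33 + 3.776 − 0.684 = 6.73
i_t = 0.78 × 4.88 + 0.22 × 6.73 = 3.8064 + 1.4806 = 5.29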